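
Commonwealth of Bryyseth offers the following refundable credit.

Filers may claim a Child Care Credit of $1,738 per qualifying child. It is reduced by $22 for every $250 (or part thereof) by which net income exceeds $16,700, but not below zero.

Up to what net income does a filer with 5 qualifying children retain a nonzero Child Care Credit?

Full credit = 5 × $1,738 = $8,690.
After 394 increments the reduction is 394 × $22 = $8,668, leaving $22; one more increment wipes it out. Increment 394 ends at excess 394 × $250 = $98,500, so the highest qualifying income is $16,700 + $98,500 = $115,200.

$115,200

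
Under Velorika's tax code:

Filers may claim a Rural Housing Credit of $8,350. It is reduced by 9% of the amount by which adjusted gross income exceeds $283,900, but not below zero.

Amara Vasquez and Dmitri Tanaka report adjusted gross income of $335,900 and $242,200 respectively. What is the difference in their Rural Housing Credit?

Amara ($335,900): Rural Housing Credit: 9% of the $52,000 excess over $283,900 is $4,680; credit = $8,350 − $4,680 = $3,670.
Dmitri ($242,200): Rural Housing Credit: $242,200 is at or below the $283,900 threshold, so the full $8,350 applies.
Difference: |$3,670 − $8,350| = $4,680.

$4,680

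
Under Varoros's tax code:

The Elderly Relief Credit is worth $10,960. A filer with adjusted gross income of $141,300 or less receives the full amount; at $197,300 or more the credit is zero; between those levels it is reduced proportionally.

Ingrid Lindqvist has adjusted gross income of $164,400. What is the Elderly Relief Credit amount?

$6,439

Elderly Relief Credit: $164,400 is $23,100 into a $56,000 phase-out range, leaving 32,900/56,000 of the credit: $10,960 × 32,900/56,000 = $6,439.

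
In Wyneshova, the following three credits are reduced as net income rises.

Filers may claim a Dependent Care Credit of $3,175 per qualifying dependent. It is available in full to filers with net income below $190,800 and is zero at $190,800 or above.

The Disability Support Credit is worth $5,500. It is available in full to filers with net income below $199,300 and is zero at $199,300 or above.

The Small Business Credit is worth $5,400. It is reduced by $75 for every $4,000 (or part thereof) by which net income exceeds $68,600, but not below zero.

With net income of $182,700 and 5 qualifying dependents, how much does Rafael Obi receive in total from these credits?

Dependent Care Credit: base = 5 × $3,175 = $15,875. $182,700 is below the $190,800 cutoff, so the full $15,875 applies.
Disability Support Credit: $182,700 is below the $199,300 cutoff, so the full $5,500 applies.
Small Business Credit: income exceeds $68,600 by $114,100, which is 29 full-or-partial $4,000 increments; reduction = 29 × $75 = $2,175, leaving $3,225.
Total: $15,875 + $5,500 + $3,225 = $24,600.

$24,600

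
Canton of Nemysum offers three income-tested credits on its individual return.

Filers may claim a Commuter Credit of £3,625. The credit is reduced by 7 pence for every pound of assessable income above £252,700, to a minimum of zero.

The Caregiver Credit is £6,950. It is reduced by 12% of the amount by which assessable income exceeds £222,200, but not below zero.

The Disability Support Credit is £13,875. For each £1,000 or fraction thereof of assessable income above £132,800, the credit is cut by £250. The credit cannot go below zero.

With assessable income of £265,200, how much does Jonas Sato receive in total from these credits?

Commuter Credit: 7% of the £12,500 excess over £252,700 is £875; credit = £3,625 − £875 = £2,750.
Caregiver Credit: 12% of the £43,000 excess over £222,200 is £5,160; credit = £6,950 − £5,160 = £1,790.
Disability Support Credit: income exceeds £132,800 by £132,400 → 133 increments × £250 = £33,250 ≥ base, so the credit is £0.
Total: £2,750 + £1,790 + £0 = £4,540.

£4,540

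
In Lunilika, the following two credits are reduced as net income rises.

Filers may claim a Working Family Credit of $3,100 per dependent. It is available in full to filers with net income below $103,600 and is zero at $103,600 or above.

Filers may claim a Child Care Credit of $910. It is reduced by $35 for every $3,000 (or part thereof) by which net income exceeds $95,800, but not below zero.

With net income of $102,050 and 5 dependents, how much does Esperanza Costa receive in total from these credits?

$16,305

Working Family Credit: base = 5 × $3,100 = $15,500. $102,050 is below the $103,600 cutoff, so the full $15,500 applies.
Child Care Credit: income exceeds $95,800 by $6,250, which is 3 full-or-partial $3,000 increments; reduction = 3 × $35 = $105, leaving $805.
Total: $15,500 + $805 = $16,305.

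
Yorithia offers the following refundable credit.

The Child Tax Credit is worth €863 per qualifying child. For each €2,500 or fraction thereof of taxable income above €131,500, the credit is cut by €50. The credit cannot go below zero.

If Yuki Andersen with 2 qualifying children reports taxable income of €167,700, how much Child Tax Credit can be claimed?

Child Tax Credit: base = 2 × €863 = €1,726. income exceeds €131,500 by €36,200, which is 15 full-or-partial €2,500 increments; reduction = 15 × €50 = €750, leaving €976.

€976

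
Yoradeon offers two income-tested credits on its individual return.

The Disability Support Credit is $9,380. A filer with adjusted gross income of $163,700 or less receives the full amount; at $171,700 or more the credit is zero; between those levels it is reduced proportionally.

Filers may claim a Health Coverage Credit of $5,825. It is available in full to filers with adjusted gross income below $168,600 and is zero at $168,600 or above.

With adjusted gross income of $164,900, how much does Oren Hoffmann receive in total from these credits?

Disability Support Credit: $164,900 is $1,200 into a $8,000 phase-out range, leaving 6,800/8,000 of the credit: $9,380 × 6,800/8,000 = $7,973.
Health Coverage Credit: $164,900 is below the $168,600 cutoff, so the full $5,825 applies.
Total: $7,973 + $5,825 = $13,798.

$13,798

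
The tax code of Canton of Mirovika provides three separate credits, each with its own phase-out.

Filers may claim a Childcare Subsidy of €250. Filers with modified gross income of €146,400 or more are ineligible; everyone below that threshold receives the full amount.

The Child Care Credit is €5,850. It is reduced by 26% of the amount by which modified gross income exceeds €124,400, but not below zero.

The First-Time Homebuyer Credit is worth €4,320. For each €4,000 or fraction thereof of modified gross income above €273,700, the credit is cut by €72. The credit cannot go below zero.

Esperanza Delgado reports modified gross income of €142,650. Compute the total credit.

Childcare Subsidy: €142,650 is below the €146,400 cutoff, so the full €250 applies.
Child Care Credit: 26% of the €18,250 excess over €124,400 is €4,745; credit = €5,850 − €4,745 = €1,105.
First-Time Homebuyer Credit: €142,650 is at or below the €273,700 threshold, so the full €4,320 applies.
Total: €250 + €1,105 + €4,320 = €5,675.

€5,675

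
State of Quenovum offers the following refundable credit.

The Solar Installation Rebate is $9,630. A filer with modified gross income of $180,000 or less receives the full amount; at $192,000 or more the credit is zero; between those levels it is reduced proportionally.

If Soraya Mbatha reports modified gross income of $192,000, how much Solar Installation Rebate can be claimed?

Solar Installation Rebate: $192,000 is at or above $192,000, so the credit is $0.

$0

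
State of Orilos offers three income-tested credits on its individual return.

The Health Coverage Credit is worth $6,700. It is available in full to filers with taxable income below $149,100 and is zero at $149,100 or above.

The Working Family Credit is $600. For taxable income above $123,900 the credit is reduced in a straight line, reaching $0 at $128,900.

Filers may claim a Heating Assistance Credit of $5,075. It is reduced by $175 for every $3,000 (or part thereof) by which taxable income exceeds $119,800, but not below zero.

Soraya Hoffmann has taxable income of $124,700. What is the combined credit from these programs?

$11,929

Health Coverage Credit: $124,700 is below the $149,100 cutoff, so the full $6,700 applies.
Working Family Credit: $124,700 is $800 into a $5,000 phase-out range, leaving 4,200/5,000 of the credit: $600 × 4,200/5,000 = $504.
Heating Assistance Credit: income exceeds $119,800 by $4,900, which is 2 full-or-partial $3,000 increments; reduction = 2 × $175 = $350, leaving $4,725.
Total: $6,700 + $504 + $4,725 = $11,929.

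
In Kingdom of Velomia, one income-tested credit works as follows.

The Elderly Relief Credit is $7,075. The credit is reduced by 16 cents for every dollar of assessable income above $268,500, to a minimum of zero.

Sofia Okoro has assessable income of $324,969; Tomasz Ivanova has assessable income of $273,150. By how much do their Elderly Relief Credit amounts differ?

$6,331

Sofia ($324,969): Elderly Relief Credit: 16% of the $56,469 excess over $268,500 is $9,035.04 ≥ base, so the credit is $0.
Tomasz ($273,150): Elderly Relief Credit: 16% of the $4,650 excess over $268,500 is $744; credit = $7,075 − $744 = $6,331.
Difference: |$0 − $6,331| = $6,331.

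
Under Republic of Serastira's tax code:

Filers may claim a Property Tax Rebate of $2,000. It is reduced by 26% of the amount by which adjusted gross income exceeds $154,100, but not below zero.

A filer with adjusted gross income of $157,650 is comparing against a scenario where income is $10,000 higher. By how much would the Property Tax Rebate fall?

$1,077

At $157,650 — 26% of the $3,550 excess over $154,100 is $923; credit = $2,000 − $923 = $1,077.
At $167,650 — 26% of the $13,550 excess over $154,100 is $3,523 ≥ base, so the credit is $0.
Lost: $1,077 − $0 = $1,077.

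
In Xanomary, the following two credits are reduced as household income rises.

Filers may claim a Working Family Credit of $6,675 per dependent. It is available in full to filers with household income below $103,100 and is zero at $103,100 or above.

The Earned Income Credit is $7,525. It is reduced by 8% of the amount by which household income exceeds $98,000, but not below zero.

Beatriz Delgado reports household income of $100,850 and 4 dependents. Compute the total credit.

$33,997

Working Family Credit: base = 4 × $6,675 = $26,700. $100,850 is below the $103,100 cutoff, so the full $26,700 applies.
Earned Income Credit: 8% of the $2,850 excess over $98,000 is $228; credit = $7,525 − $228 = $7,297.
Total: $26,700 + $7,297 = $33,997.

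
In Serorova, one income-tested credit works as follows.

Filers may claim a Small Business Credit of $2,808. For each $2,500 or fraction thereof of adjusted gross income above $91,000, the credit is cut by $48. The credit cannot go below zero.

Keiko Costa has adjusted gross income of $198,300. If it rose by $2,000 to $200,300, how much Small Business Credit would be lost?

$48

At $198,300 — income exceeds $91,000 by $107,300, which is 43 full-or-partial $2,500 increments; reduction = 43 × $48 = $2,064, leaving $744.
At $200,300 — income exceeds $91,000 by $109,300, which is 44 full-or-partial $2,500 increments; reduction = 44 × $48 = $2,112, leaving $696.
Lost: $744 − $696 = $48.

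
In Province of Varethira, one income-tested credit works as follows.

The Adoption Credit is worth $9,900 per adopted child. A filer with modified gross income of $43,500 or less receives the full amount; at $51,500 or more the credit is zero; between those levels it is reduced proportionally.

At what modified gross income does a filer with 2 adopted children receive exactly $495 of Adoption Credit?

Full credit = 2 × $9,900 = $19,800.
$495 is 495/19,800 of the full $19,800, so 19,305/19,800 of the $8,000 range has been used: income = $43,500 + $8,000 × 19,305/19,800 = $51,300.

$51,300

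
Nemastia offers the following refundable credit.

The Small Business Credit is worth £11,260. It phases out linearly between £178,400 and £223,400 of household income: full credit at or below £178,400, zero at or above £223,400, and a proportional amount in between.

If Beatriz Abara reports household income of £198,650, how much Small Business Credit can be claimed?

£6,193

Small Business Credit: £198,650 is £20,250 into a £45,000 phase-out range, leaving 24,750/45,000 of the credit: £11,260 × 24,750/45,000 = £6,193.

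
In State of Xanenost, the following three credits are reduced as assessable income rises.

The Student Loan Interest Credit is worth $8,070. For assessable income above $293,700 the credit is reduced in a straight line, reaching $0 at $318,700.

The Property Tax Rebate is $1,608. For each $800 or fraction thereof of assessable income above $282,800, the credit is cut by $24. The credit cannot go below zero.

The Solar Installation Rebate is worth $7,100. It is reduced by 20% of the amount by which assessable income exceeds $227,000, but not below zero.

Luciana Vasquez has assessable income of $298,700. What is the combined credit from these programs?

Student Loan Interest Credit: $298,700 is $5,000 into a $25,000 phase-out range, leaving 20,000/25,000 of the credit: $8,070 × 20,000/25,000 = $6,456.
Property Tax Rebate: income exceeds $282,800 by $15,900, which is 20 full-or-partial $800 increments; reduction = 20 × $24 = $480, leaving $1,128.
Solar Installation Rebate: 20% of the $71,700 excess over $227,000 is $14,340 ≥ base, so the credit is $0.
Total: $6,456 + $1,128 + $0 = $7,584.

$7,584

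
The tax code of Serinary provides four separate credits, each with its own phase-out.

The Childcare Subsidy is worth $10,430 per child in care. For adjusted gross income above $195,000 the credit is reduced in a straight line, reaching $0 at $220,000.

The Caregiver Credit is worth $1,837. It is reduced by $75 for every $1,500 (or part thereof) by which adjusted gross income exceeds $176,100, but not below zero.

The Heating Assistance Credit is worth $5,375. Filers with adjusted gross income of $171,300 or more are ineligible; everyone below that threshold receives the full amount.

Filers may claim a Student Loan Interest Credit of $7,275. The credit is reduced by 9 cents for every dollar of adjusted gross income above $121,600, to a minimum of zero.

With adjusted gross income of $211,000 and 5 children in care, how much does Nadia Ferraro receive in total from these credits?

Childcare Subsidy: base = 5 × $10,430 = $52,150. $211,000 is $16,000 into a $25,000 phase-out range, leaving 9,000/25,000 of the credit: $52,150 × 9,000/25,000 = $18,774.
Caregiver Credit: income exceeds $176,100 by $34,900, which is 24 full-or-partial $1,500 increments; reduction = 24 × $75 = $1,800, leaving $37.
Heating Assistance Credit: $211,000 meets or exceeds the $171,300 cutoff, so the credit is $0.
Student Loan Interest Credit: 9% of the $89,400 excess over $121,600 is $8,046 ≥ base, so the credit is $0.
Total: $18,774 + $37 + $0 + $0 = $18,811.

$18,811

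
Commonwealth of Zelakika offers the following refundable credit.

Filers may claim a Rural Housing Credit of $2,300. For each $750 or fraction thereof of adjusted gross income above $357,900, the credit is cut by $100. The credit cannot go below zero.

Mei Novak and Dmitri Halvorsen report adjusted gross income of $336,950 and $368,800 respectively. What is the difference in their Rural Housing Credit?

$1,500

Mei ($336,950): Rural Housing Credit: $336,950 is at or below the $357,900 threshold, so the full $2,300 applies.
Dmitri ($368,800): Rural Housing Credit: income exceeds $357,900 by $10,900, which is 15 full-or-partial $750 increments; reduction = 15 × $100 = $1,500, leaving $800.
Difference: |$2,300 − $800| = $1,500.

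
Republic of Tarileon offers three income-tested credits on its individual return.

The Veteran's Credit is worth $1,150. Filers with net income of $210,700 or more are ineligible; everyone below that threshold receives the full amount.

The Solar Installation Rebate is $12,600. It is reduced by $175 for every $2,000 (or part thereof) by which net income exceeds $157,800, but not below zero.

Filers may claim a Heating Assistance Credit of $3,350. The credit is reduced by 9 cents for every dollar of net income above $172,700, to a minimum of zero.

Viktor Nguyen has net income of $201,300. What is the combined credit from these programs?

Veteran's Credit: $201,300 is below the $210,700 cutoff, so the full $1,150 applies.
Solar Installation Rebate: income exceeds $157,800 by $43,500, which is 22 full-or-partial $2,000 increments; reduction = 22 × $175 = $3,850, leaving $8,750.
Heating Assistance Credit: 9% of the $28,600 excess over $172,700 is $2,574; credit = $3,350 − $2,574 = $776.
Total: $1,150 + $8,750 + $776 = $10,676.

$10,676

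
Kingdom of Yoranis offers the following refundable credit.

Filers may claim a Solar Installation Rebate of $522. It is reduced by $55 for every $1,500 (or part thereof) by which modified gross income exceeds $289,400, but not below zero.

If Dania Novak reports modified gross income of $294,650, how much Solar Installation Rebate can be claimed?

$302

Solar Installation Rebate: income exceeds $289,400 by $5,250, which is 4 full-or-partial $1,500 increments; reduction = 4 × $55 = $220, leaving $302.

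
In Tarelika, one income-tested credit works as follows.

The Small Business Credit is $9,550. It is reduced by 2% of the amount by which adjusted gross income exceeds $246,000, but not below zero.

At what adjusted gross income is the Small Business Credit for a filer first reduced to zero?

$723,500

The credit falls by 2% of each dollar above $246,000, so it reaches zero when the excess is $9,550 / 2% = $477,500: income = $246,000 + $477,500 = $723,500.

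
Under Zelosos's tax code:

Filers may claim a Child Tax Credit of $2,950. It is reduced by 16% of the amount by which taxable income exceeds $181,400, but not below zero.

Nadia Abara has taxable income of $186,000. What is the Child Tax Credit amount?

$2,214

Child Tax Credit: 16% of the $4,600 excess over $181,400 is $736; credit = $2,950 − $736 = $2,214.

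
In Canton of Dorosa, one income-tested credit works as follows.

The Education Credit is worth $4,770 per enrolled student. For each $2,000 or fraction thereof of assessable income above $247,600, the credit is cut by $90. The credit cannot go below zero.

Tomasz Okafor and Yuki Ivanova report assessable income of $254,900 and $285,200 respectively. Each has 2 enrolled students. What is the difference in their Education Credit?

Tomasz ($254,900): Education Credit: base = 2 × $4,770 = $9,540. income exceeds $247,600 by $7,300, which is 4 full-or-partial $2,000 increments; reduction = 4 × $90 = $360, leaving $9,180.
Yuki ($285,200): Education Credit: base = 2 × $4,770 = $9,540. income exceeds $247,600 by $37,600, which is 19 full-or-partial $2,000 increments; reduction = 19 × $90 = $1,710, leaving $7,830.
Difference: |$9,180 − $7,830| = $1,350.

$1,350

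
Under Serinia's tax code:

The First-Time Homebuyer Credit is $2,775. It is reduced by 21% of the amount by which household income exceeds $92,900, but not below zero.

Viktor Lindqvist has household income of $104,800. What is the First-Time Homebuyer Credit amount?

First-Time Homebuyer Credit: 21% of the $11,900 excess over $92,900 is $2,499; credit = $2,775 − $2,499 = $276.

$276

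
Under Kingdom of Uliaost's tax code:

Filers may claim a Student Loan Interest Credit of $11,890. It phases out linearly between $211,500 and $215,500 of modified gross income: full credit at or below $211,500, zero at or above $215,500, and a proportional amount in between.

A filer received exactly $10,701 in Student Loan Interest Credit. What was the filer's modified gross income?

$211,900

$10,701 is 10,701/11,890 of the full $11,890, so 1,189/11,890 of the $4,000 range has been used: income = $211,500 + $4,000 × 1,189/11,890 = $211,900.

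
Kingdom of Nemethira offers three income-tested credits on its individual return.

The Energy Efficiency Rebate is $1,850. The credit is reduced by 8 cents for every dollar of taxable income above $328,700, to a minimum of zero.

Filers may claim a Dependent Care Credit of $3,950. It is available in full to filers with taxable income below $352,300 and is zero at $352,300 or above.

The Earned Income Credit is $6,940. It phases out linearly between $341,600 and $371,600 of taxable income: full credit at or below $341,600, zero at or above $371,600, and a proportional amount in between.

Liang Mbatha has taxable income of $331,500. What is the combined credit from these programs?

Energy Efficiency Rebate: 8% of the $2,800 excess over $328,700 is $224; credit = $1,850 − $224 = $1,626.
Dependent Care Credit: $331,500 is below the $352,300 cutoff, so the full $3,950 applies.
Earned Income Credit: $331,500 is at or below the $341,600 threshold, so the full $6,940 applies.
Total: $1,626 + $3,950 + $6,940 = $12,516.

$12,516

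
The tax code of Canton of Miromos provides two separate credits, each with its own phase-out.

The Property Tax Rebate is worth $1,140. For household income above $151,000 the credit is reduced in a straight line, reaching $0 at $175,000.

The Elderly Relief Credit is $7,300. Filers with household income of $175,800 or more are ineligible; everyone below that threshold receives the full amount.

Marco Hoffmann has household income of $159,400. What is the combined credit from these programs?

$8,041

Property Tax Rebate: $159,400 is $8,400 into a $24,000 phase-out range, leaving 15,600/24,000 of the credit: $1,140 × 15,600/24,000 = $741.
Elderly Relief Credit: $159,400 is below the $175,800 cutoff, so the full $7,300 applies.
Total: $741 + $7,300 = $8,041.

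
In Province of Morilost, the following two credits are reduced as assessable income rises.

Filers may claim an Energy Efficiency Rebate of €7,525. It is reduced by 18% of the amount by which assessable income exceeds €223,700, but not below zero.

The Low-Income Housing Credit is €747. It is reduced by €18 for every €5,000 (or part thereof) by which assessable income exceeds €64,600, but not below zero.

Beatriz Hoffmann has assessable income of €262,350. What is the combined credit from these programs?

€595

Energy Efficiency Rebate: 18% of the €38,650 excess over €223,700 is €6,957; credit = €7,525 − €6,957 = €568.
Low-Income Housing Credit: income exceeds €64,600 by €197,750, which is 40 full-or-partial €5,000 increments; reduction = 40 × €18 = €720, leaving €27.
Total: €568 + €27 = €595.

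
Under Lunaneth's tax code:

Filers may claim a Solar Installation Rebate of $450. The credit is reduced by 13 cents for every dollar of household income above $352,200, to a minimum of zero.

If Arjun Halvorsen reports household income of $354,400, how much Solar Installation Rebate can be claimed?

Solar Installation Rebate: 13% of the $2,200 excess over $352,200 is $286; credit = $450 − $286 = $164.

$164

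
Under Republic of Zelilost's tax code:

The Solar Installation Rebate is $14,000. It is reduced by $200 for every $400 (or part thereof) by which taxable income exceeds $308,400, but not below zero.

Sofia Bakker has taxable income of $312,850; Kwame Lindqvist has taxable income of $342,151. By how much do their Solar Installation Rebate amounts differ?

$11,600

Sofia ($312,850): Solar Installation Rebate: income exceeds $308,400 by $4,450, which is 12 full-or-partial $400 increments; reduction = 12 × $200 = $2,400, leaving $11,600.
Kwame ($342,151): Solar Installation Rebate: income exceeds $308,400 by $33,751 → 85 increments × $200 = $17,000 ≥ base, so the credit is $0.
Difference: |$11,600 − $0| = $11,600.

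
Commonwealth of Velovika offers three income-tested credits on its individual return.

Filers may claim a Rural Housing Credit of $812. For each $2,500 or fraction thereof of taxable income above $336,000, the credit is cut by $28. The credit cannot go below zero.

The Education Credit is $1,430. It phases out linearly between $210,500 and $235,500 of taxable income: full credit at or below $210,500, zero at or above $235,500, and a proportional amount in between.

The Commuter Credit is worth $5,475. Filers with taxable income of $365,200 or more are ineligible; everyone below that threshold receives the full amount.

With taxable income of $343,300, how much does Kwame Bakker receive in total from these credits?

$6,203

Rural Housing Credit: income exceeds $336,000 by $7,300, which is 3 full-or-partial $2,500 increments; reduction = 3 × $28 = $84, leaving $728.
Education Credit: $343,300 is at or above $235,500, so the credit is $0.
Commuter Credit: $343,300 is below the $365,200 cutoff, so the full $5,475 applies.
Total: $728 + $0 + $5,475 = $6,203.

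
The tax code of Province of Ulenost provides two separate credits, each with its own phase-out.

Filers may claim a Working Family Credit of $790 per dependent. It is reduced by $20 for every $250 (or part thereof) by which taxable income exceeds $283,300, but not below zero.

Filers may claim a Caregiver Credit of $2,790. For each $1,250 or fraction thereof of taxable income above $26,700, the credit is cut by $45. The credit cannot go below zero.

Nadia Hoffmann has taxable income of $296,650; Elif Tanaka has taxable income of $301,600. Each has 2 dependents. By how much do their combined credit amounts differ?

$400

Nadia ($296,650): Working Family Credit: base = 2 × $790 = $1,580. income exceeds $283,300 by $13,350, which is 54 full-or-partial $250 increments; reduction = 54 × $20 = $1,080, leaving $500. Caregiver Credit: income exceeds $26,700 by $269,950 → 216 increments × $45 = $9,720 ≥ base, so the credit is $0. total $500 + $0 = $500
Elif ($301,600): Working Family Credit: base = 2 × $790 = $1,580. income exceeds $283,300 by $18,300, which is 74 full-or-partial $250 increments; reduction = 74 × $20 = $1,480, leaving $100. Caregiver Credit: income exceeds $26,700 by $274,900 → 220 increments × $45 = $9,900 ≥ base, so the credit is $0. total $100 + $0 = $100
Difference: |$500 − $100| = $400.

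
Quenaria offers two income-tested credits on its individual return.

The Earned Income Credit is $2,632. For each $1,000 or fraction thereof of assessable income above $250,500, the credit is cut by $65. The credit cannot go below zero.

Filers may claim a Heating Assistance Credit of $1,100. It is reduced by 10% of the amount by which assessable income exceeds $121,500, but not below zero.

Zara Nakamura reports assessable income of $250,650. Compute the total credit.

$2,567

Earned Income Credit: income exceeds $250,500 by $150, which is 1 full-or-partial $1,000 increment; reduction = 1 × $65 = $65, leaving $2,567.
Heating Assistance Credit: 10% of the $129,150 excess over $121,500 is $12,915 ≥ base, so the credit is $0.
Total: $2,567 + $0 = $2,567.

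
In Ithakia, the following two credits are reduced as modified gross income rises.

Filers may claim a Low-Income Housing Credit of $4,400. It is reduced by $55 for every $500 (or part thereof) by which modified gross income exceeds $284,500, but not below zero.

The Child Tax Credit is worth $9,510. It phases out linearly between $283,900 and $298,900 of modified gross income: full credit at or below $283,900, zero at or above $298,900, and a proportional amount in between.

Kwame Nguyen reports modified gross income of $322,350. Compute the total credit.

Low-Income Housing Credit: income exceeds $284,500 by $37,850, which is 76 full-or-partial $500 increments; reduction = 76 × $55 = $4,180, leaving $220.
Child Tax Credit: $322,350 is at or above $298,900, so the credit is $0.
Total: $220 + $0 = $220.

$220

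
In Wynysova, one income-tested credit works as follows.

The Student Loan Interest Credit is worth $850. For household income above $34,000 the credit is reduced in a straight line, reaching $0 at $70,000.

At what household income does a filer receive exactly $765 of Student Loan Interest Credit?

$765 is 765/850 of the full $850, so 85/850 of the $36,000 range has been used: income = $34,000 + $36,000 × 85/850 = $37,600.

$37,600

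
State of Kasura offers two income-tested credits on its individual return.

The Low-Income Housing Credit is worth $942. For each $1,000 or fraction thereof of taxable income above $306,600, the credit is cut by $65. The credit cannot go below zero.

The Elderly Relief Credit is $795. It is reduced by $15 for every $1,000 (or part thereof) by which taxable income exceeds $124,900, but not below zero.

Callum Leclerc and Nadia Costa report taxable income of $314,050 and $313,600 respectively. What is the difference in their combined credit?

$65

Callum ($314,050): Low-Income Housing Credit: income exceeds $306,600 by $7,450, which is 8 full-or-partial $1,000 increments; reduction = 8 × $65 = $520, leaving $422. Elderly Relief Credit: income exceeds $124,900 by $189,150 → 190 increments × $15 = $2,850 ≥ base, so the credit is $0. total $422 + $0 = $422
Nadia ($313,600): Low-Income Housing Credit: income exceeds $306,600 by $7,000, which is 7 full-or-partial $1,000 increments; reduction = 7 × $65 = $455, leaving $487. Elderly Relief Credit: income exceeds $124,900 by $188,700 → 189 increments × $15 = $2,835 ≥ base, so the credit is $0. total $487 + $0 = $487
Difference: |$422 − $487| = $65.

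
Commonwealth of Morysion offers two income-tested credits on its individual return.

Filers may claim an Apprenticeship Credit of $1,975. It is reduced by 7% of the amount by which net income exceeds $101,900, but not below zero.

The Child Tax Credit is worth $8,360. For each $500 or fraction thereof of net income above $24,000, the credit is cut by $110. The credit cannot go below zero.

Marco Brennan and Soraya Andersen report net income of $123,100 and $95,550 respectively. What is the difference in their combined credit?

$1,484

Marco ($123,100): Apprenticeship Credit: 7% of the $21,200 excess over $101,900 is $1,484; credit = $1,975 − $1,484 = $491. Child Tax Credit: income exceeds $24,000 by $99,100 → 199 increments × $110 = $21,890 ≥ base, so the credit is $0. total $491 + $0 = $491
Soraya ($95,550): Apprenticeship Credit: $95,550 is at or below the $101,900 threshold, so the full $1,975 applies. Child Tax Credit: income exceeds $24,000 by $71,550 → 144 increments × $110 = $15,840 ≥ base, so the credit is $0. total $1,975 + $0 = $1,975
Difference: |$491 − $1,975| = $1,484.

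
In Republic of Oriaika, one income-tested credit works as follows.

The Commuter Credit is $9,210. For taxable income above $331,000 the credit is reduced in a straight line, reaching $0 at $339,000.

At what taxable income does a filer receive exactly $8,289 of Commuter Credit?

$331,800

$8,289 is 8,289/9,210 of the full $9,210, so 921/9,210 of the $8,000 range has been used: income = $331,000 + $8,000 × 921/9,210 = $331,800.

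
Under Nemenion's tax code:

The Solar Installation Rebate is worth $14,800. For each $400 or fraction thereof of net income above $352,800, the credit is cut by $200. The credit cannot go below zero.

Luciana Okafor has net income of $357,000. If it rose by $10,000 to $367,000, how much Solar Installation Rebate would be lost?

At $357,000 — income exceeds $352,800 by $4,200, which is 11 full-or-partial $400 increments; reduction = 11 × $200 = $2,200, leaving $12,600.
At $367,000 — income exceeds $352,800 by $14,200, which is 36 full-or-partial $400 increments; reduction = 36 × $200 = $7,200, leaving $7,600.
Lost: $12,600 − $7,600 = $5,000.

$5,000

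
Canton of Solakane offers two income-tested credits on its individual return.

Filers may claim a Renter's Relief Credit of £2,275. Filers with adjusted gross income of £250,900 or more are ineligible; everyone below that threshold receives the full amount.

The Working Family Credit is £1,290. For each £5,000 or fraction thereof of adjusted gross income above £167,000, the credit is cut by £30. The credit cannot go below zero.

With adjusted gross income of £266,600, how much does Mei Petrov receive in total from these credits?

£690

Renter's Relief Credit: £266,600 meets or exceeds the £250,900 cutoff, so the credit is £0.
Working Family Credit: income exceeds £167,000 by £99,600, which is 20 full-or-partial £5,000 increments; reduction = 20 × £30 = £600, leaving £690.
Total: £0 + £690 = £690.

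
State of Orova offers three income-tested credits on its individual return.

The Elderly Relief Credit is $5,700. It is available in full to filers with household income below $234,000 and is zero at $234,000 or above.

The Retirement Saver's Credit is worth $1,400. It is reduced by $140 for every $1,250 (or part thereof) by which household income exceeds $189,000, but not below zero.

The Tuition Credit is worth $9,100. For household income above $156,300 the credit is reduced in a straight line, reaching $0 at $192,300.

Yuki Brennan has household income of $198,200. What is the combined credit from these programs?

$5,980

Elderly Relief Credit: $198,200 is below the $234,000 cutoff, so the full $5,700 applies.
Retirement Saver's Credit: income exceeds $189,000 by $9,200, which is 8 full-or-partial $1,250 increments; reduction = 8 × $140 = $1,120, leaving $280.
Tuition Credit: $198,200 is at or above $192,300, so the credit is $0.
Total: $5,700 + $280 + $0 = $5,980.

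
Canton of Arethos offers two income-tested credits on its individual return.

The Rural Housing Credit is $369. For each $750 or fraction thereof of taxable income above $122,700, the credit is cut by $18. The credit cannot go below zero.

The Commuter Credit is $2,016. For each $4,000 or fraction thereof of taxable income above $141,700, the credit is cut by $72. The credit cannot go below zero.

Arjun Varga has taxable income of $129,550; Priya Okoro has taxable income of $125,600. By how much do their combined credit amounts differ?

$108

Arjun ($129,550): Rural Housing Credit: income exceeds $122,700 by $6,850, which is 10 full-or-partial $750 increments; reduction = 10 × $18 = $180, leaving $189. Commuter Credit: $129,550 is at or below the $141,700 threshold, so the full $2,016 applies. total $189 + $2,016 = $2,205
Priya ($125,600): Rural Housing Credit: income exceeds $122,700 by $2,900, which is 4 full-or-partial $750 increments; reduction = 4 × $18 = $72, leaving $297. Commuter Credit: $125,600 is at or below the $141,700 threshold, so the full $2,016 applies. total $297 + $2,016 = $2,313
Difference: |$2,205 − $2,313| = $108.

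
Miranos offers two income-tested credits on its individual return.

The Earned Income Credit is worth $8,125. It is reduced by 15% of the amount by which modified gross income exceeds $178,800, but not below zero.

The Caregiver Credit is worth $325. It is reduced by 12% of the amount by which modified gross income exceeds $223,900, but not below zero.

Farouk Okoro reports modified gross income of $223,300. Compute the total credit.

Earned Income Credit: 15% of the $44,500 excess over $178,800 is $6,675; credit = $8,125 − $6,675 = $1,450.
Caregiver Credit: $223,300 is at or below the $223,900 threshold, so the full $325 applies.
Total: $1,450 + $325 = $1,775.

$1,775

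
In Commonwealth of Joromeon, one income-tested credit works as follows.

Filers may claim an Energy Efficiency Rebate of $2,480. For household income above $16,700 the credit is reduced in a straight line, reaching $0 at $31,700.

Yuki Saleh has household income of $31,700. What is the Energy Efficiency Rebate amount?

Energy Efficiency Rebate: $31,700 is at or above $31,700, so the credit is $0.

$0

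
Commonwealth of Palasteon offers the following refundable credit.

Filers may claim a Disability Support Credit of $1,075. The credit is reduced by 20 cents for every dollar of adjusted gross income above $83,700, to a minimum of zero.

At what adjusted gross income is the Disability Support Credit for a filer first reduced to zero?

The credit falls by 20% of each dollar above $83,700, so it reaches zero when the excess is $1,075 / 20% = $5,375: income = $83,700 + $5,375 = $89,075.

$89,075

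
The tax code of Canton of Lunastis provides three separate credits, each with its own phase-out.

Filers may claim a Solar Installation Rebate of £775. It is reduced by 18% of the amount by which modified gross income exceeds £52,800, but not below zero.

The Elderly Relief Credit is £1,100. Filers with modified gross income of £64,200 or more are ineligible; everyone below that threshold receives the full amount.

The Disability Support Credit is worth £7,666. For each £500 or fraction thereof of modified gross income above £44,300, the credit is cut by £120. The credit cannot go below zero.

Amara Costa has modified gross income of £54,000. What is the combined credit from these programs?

£6,925

Solar Installation Rebate: 18% of the £1,200 excess over £52,800 is £216; credit = £775 − £216 = £559.
Elderly Relief Credit: £54,000 is below the £64,200 cutoff, so the full £1,100 applies.
Disability Support Credit: income exceeds £44,300 by £9,700, which is 20 full-or-partial £500 increments; reduction = 20 × £120 = £2,400, leaving £5,266.
Total: £559 + £1,100 + £5,266 = £6,925.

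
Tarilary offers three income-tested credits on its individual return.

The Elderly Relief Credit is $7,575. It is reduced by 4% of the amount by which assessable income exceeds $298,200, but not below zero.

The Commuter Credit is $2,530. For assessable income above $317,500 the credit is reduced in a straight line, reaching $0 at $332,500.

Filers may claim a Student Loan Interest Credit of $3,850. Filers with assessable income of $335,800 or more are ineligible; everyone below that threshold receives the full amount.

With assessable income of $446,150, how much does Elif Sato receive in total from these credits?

Elderly Relief Credit: 4% of the $147,950 excess over $298,200 is $5,918; credit = $7,575 − $5,918 = $1,657.
Commuter Credit: $446,150 is at or above $332,500, so the credit is $0.
Student Loan Interest Credit: $446,150 meets or exceeds the $335,800 cutoff, so the credit is $0.
Total: $1,657 + $0 + $0 = $1,657.

$1,657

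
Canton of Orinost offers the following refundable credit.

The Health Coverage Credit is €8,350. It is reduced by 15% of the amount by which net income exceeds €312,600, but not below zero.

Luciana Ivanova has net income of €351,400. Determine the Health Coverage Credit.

€2,530

Health Coverage Credit: 15% of the €38,800 excess over €312,600 is €5,820; credit = €8,350 − €5,820 = €2,530.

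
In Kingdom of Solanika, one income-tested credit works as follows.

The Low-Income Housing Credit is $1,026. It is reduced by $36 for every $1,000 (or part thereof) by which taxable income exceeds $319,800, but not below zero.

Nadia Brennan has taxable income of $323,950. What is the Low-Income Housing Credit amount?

Low-Income Housing Credit: income exceeds $319,800 by $4,150, which is 5 full-or-partial $1,000 increments; reduction = 5 × $36 = $180, leaving $846.

$846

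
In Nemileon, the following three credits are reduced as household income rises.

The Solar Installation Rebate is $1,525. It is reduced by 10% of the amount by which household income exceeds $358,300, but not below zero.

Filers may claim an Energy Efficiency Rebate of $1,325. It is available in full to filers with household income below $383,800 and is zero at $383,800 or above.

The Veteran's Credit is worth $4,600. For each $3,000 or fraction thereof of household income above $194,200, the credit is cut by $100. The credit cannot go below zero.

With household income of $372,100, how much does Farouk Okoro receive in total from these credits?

Solar Installation Rebate: 10% of the $13,800 excess over $358,300 is $1,380; credit = $1,525 − $1,380 = $145.
Energy Efficiency Rebate: $372,100 is below the $383,800 cutoff, so the full $1,325 applies.
Veteran's Credit: income exceeds $194,200 by $177,900 → 60 increments × $100 = $6,000 ≥ base, so the credit is $0.
Total: $145 + $1,325 + $0 = $1,470.

$1,470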